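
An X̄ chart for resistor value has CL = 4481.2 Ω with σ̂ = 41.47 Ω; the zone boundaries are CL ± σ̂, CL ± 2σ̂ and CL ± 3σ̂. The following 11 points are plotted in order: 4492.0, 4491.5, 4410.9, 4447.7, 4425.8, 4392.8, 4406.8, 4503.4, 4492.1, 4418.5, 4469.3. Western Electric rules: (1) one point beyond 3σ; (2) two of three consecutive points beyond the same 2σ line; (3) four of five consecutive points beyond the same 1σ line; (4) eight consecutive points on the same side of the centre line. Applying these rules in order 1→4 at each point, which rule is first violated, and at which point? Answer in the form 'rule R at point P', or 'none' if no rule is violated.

Zone of each point (C = within 1σ̂, B = 1σ̂–2σ̂, A = 2σ̂–3σ̂, * = beyond 3σ̂; sign = side of CL): 1:+C, 2:+C, 3:-B, 4:-C, 5:-B, 6:-A, 7:-B, 8:+C, 9:+C, 10:-B, 11:-C
Rule 3 (four of five consecutive points beyond the same 1σ limit) is satisfied at point 7.

rule 3 at point 7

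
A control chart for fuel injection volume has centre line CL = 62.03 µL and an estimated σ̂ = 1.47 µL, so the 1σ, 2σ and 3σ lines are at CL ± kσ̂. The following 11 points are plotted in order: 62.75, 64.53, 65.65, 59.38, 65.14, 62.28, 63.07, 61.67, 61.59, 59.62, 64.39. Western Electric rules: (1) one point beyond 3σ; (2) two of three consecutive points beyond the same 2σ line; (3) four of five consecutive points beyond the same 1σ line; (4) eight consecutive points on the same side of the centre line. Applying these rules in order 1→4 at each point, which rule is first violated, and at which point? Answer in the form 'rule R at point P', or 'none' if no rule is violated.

Zone of each point (C = within 1σ̂, B = 1σ̂–2σ̂, A = 2σ̂–3σ̂, * = beyond 3σ̂; sign = side of CL): 1:+C, 2:+B, 3:+A, 4:-B, 5:+A, 6:+C, 7:+C, 8:-C, 9:-C, 10:-B, 11:+B
Rule 2 (two of three consecutive points beyond the same 2σ limit) is satisfied at point 5.

rule 2 at point 5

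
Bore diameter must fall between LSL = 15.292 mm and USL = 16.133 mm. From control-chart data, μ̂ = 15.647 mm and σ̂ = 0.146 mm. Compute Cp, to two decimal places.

Cp = (USL − LSL) / (6σ̂) = (16.133 − 15.292) / (6 × 0.146) = 0.8410 / 0.8760 = 0.9600

0.96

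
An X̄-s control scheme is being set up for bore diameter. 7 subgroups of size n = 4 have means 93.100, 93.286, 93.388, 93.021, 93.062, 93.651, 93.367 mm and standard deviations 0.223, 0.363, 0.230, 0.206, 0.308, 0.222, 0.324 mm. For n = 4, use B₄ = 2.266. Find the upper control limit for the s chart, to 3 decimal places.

s̄ = (0.223 + 0.363 + 0.230 + 0.206 + 0.308 + 0.222 + 0.324) / 7 = 0.2680
UCL_s = B₄·s̄ = 2.266 × 0.2680 = 0.6073

0.607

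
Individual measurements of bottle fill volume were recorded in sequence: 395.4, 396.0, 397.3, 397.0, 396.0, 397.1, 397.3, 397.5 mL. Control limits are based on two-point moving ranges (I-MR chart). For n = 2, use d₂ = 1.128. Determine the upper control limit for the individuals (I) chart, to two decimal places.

398.49

X̄ = (395.4 + 396.0 + 397.3 + 397.0 + 396.0 + 397.1 + 397.3 + 397.5) / 8 = 396.7000
Moving ranges: 0.6, 1.3, 0.3, 1.0, 1.1, 0.2, 0.2; M̄R̄ = 4.7000 / 7 = 0.6714
UCL = X̄ + 3·M̄R̄/d₂ = 396.7000 + 3 × 0.6714 / 1.128 = 398.4857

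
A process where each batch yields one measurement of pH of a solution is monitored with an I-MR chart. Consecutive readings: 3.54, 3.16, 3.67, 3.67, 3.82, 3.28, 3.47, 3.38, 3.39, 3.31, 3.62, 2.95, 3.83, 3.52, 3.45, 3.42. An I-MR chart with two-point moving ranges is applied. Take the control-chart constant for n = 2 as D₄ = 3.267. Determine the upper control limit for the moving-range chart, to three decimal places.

Moving ranges: 0.38, 0.51, 0.00, 0.15, 0.54, 0.19, 0.09, 0.01, 0.08, 0.31, 0.67, 0.88, 0.31, 0.07, 0.03; M̄R̄ = 4.2200 / 15 = 0.2813
UCL_MR = D₄·M̄R̄ = 3.267 × 0.2813 = 0.9191

0.919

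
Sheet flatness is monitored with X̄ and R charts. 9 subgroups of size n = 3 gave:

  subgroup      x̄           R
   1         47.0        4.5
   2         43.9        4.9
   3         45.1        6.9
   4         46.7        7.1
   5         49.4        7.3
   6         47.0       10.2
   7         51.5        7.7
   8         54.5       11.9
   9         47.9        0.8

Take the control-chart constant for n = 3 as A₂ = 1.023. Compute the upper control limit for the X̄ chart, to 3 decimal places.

X̄̄ = (47.0 + 43.9 + 45.1 + 46.7 + 49.4 + 47.0 + 51.5 + 54.5 + 47.9) / 9 = 433.0000 / 9 = 48.1111
R̄ = (4.5 + 4.9 + 6.9 + 7.1 + 7.3 + 10.2 + 7.7 + 11.9 + 0.8) / 9 = 61.3000 / 9 = 6.8111
UCL = X̄̄ + A₂·R̄ = 48.1111 + 1.023 × 6.8111 = 55.0789

55.079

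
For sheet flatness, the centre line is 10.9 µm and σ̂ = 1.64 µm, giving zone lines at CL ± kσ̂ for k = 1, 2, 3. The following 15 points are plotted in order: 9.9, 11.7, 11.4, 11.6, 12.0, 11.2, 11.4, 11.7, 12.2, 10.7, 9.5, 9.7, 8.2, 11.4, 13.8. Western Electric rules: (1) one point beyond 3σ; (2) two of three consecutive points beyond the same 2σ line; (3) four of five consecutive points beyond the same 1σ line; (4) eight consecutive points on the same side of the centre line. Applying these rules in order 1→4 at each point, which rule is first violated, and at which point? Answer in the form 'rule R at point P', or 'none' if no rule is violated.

Zone of each point (C = within 1σ̂, B = 1σ̂–2σ̂, A = 2σ̂–3σ̂, * = beyond 3σ̂; sign = side of CL): 1:-C, 2:+C, 3:+C, 4:+C, 5:+C, 6:+C, 7:+C, 8:+C, 9:+C, 10:-C, 11:-C, 12:-C, 13:-B, 14:+C, 15:+B
Rule 4 (eight consecutive points on the same side of the centre line) is satisfied at point 9.

rule 4 at point 9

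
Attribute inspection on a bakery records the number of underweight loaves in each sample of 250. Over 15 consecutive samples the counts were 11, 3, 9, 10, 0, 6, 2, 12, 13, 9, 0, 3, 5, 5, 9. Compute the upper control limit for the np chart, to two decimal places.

p̄ = Σdᵢ / (k·n) = 97 / (15 × 250) = 0.02587
UCL = np̄ + 3·√(np̄(1−p̄)) = 6.4667 + 3 × √(6.4667×0.97413) = 6.4667 + 3 × 2.5099 = 13.9962

14.00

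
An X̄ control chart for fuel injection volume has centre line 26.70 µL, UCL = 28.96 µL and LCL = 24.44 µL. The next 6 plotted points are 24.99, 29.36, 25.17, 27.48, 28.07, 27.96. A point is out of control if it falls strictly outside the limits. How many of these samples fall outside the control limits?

1

Compare each point to [24.44, 28.96]: sample 2 = 29.36 > UCL.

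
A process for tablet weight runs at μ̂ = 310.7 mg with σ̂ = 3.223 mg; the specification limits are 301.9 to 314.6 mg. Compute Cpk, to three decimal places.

0.403

Cpu = (USL − μ̂) / (3σ̂) = (314.6 − 310.7) / (3 × 3.223) = 0.4034; Cpl = (μ̂ − LSL) / (3σ̂) = (310.7 − 301.9) / (3 × 3.223) = 0.9101; Cpk = min(Cpu, Cpl) = 0.4034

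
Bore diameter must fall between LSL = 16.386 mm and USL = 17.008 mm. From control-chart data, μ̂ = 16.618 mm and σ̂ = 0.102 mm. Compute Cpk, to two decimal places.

Cpu = (USL − μ̂) / (3σ̂) = (17.008 − 16.618) / (3 × 0.102) = 1.2745; Cpl = (μ̂ − LSL) / (3σ̂) = (16.618 − 16.386) / (3 × 0.102) = 0.7582; Cpk = min(Cpu, Cpl) = 0.7582

0.76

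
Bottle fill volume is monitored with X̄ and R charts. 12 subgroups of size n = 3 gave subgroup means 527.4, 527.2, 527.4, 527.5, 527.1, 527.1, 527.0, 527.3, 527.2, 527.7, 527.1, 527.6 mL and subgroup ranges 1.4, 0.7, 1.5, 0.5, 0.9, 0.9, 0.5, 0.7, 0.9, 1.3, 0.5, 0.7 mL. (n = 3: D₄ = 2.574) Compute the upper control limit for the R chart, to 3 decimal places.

2.252

R̄ = (1.4 + 0.7 + 1.5 + 0.5 + 0.9 + 0.9 + 0.5 + 0.7 + 0.9 + 1.3 + 0.5 + 0.7) / 12 = 10.5000 / 12 = 0.8750
UCL_R = D₄·R̄ = 2.574 × 0.8750 = 2.2523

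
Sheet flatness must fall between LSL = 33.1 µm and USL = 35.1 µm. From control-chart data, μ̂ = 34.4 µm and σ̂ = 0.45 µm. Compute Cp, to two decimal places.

Cp = (USL − LSL) / (6σ̂) = (35.1 − 33.1) / (6 × 0.45) = 2.0000 / 2.7000 = 0.7407

0.74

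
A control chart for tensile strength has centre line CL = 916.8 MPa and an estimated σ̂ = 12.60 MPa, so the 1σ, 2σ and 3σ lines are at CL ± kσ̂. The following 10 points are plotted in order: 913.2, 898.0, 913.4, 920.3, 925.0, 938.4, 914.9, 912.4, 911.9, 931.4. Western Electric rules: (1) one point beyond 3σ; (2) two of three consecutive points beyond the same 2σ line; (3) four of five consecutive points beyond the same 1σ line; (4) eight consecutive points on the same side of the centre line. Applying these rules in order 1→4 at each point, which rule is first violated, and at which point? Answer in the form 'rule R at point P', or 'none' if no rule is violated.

Zone of each point (C = within 1σ̂, B = 1σ̂–2σ̂, A = 2σ̂–3σ̂, * = beyond 3σ̂; sign = side of CL): 1:-C, 2:-B, 3:-C, 4:+C, 5:+C, 6:+B, 7:-C, 8:-C, 9:-C, 10:+B
No rule fires across all 10 points.

none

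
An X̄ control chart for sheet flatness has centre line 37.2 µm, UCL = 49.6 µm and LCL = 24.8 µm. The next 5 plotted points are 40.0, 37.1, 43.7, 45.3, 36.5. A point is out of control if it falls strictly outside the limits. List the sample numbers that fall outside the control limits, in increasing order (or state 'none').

All 5 points lie within [24.8, 49.6].

none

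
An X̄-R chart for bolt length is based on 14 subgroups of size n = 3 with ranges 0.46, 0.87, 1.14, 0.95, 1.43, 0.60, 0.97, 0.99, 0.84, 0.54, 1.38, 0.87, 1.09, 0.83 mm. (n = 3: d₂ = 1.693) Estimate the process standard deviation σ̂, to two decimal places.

R̄ = (0.46 + 0.87 + 1.14 + 0.95 + 1.43 + 0.60 + 0.97 + 0.99 + 0.84 + 0.54 + 1.38 + 0.87 + 1.09 + 0.83) / 14 = 0.9257
σ̂ = R̄ / d₂ = 0.9257 / 1.693 = 0.5468

0.55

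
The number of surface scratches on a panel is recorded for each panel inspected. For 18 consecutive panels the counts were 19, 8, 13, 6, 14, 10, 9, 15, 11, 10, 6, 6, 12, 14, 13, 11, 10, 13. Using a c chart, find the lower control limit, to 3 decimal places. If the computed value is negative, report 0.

1.111

c̄ = (19 + 8 + 13 + 6 + 14 + 10 + 9 + 15 + 11 + 10 + 6 + 6 + 12 + 14 + 13 + 11 + 10 + 13) / 18 = 200 / 18 = 11.1111
LCL = c̄ − 3√c̄ = 11.1111 − 3 × 3.3333 = 1.1111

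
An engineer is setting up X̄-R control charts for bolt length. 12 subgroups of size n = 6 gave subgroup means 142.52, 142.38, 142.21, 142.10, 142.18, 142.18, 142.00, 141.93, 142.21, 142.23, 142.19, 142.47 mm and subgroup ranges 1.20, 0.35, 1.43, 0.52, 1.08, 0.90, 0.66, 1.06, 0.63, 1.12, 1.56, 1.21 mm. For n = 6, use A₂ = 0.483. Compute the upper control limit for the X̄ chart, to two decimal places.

142.69

X̄̄ = (142.52 + 142.38 + 142.21 + 142.10 + 142.18 + 142.18 + 142.00 + 141.93 + 142.21 + 142.23 + 142.19 + 142.47) / 12 = 1706.6000 / 12 = 142.2167
R̄ = (1.20 + 0.35 + 1.43 + 0.52 + 1.08 + 0.90 + 0.66 + 1.06 + 0.63 + 1.12 + 1.56 + 1.21) / 12 = 11.7200 / 12 = 0.9767
UCL = X̄̄ + A₂·R̄ = 142.2167 + 0.483 × 0.9767 = 142.6884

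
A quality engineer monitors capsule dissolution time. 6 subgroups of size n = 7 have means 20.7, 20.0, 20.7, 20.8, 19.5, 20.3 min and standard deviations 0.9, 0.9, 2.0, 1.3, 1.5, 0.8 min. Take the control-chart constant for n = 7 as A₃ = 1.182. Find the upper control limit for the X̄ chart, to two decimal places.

21.79

X̄̄ = (20.7 + 20.0 + 20.7 + 20.8 + 19.5 + 20.3) / 6 = 20.3333
s̄ = (0.9 + 0.9 + 2.0 + 1.3 + 1.5 + 0.8) / 6 = 1.2333
UCL = X̄̄ + A₃·s̄ = 20.3333 + 1.182 × 1.2333 = 21.7911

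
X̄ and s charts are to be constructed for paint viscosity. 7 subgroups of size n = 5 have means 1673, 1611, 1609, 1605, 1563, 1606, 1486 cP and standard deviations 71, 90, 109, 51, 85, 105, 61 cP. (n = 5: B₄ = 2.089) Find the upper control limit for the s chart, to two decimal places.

s̄ = (71 + 90 + 109 + 51 + 85 + 105 + 61) / 7 = 81.7143
UCL_s = B₄·s̄ = 2.089 × 81.7143 = 170.7011

170.70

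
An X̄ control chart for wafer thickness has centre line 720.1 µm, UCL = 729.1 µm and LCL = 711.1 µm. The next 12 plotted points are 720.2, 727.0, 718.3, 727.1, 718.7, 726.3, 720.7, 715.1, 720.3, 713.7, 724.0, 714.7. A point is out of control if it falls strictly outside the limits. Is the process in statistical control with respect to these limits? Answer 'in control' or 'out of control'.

All 12 points lie within [711.1, 729.1].

in control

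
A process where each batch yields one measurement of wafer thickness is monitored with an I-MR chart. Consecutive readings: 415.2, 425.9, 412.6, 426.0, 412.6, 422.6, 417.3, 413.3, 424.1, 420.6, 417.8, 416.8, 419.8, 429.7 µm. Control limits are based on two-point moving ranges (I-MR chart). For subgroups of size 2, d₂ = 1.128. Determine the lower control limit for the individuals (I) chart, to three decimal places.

X̄ = (415.2 + 425.9 + 412.6 + 426.0 + 412.6 + 422.6 + 417.3 + 413.3 + 424.1 + 420.6 + 417.8 + 416.8 + 419.8 + 429.7) / 14 = 419.5929
Moving ranges: 10.7, 13.3, 13.4, 13.4, 10.0, 5.3, 4.0, 10.8, 3.5, 2.8, 1.0, 3.0, 9.9; M̄R̄ = 101.1000 / 13 = 7.7769
LCL = X̄ − 3·M̄R̄/d₂ = 419.5929 − 3 × 7.7769 / 1.128 = 398.9096

398.910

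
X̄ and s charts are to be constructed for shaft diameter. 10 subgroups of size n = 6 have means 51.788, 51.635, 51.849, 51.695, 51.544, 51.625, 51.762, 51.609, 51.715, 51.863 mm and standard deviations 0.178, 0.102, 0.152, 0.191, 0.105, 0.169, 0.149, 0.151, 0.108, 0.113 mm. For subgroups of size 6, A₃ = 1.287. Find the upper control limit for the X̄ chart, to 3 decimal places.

X̄̄ = (51.788 + 51.635 + 51.849 + 51.695 + 51.544 + 51.625 + 51.762 + 51.609 + 51.715 + 51.863) / 10 = 51.7085
s̄ = (0.178 + 0.102 + 0.152 + 0.191 + 0.105 + 0.169 + 0.149 + 0.151 + 0.108 + 0.113) / 10 = 0.1418
UCL = X̄̄ + A₃·s̄ = 51.7085 + 1.287 × 0.1418 = 51.8910

51.891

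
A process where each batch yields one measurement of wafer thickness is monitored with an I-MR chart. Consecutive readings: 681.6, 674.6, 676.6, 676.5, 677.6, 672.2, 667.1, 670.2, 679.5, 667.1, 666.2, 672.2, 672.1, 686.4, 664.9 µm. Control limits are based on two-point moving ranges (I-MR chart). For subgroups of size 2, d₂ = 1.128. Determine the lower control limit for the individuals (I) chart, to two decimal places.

X̄ = (681.6 + 674.6 + 676.6 + 676.5 + 677.6 + 672.2 + 667.1 + 670.2 + 679.5 + 667.1 + 666.2 + 672.2 + 672.1 + 686.4 + 664.9) / 15 = 673.6533
Moving ranges: 7.0, 2.0, 0.1, 1.1, 5.4, 5.1, 3.1, 9.3, 12.4, 0.9, 6.0, 0.1, 14.3, 21.5; M̄R̄ = 88.3000 / 14 = 6.3071
LCL = X̄ − 3·M̄R̄/d₂ = 673.6533 − 3 × 6.3071 / 1.128 = 656.8790

656.88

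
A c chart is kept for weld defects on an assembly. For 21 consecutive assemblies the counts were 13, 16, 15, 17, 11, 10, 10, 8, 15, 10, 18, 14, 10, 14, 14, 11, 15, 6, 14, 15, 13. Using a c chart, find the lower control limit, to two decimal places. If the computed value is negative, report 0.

c̄ = (13 + 16 + 15 + 17 + 11 + 10 + 10 + 8 + 15 + 10 + 18 + 14 + 10 + 14 + 14 + 11 + 15 + 6 + 14 + 15 + 13) / 21 = 269 / 21 = 12.8095
LCL = c̄ − 3√c̄ = 12.8095 − 3 × 3.5790 = 2.0724

2.07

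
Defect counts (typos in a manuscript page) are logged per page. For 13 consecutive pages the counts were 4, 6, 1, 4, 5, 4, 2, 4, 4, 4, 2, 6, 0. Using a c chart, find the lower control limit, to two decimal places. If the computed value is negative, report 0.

c̄ = (4 + 6 + 1 + 4 + 5 + 4 + 2 + 4 + 4 + 4 + 2 + 6 + 0) / 13 = 46 / 13 = 3.5385
LCL = c̄ − 3√c̄ = 3.5385 − 3 × 1.8811 = -2.1048 → 0 (cannot be negative)

0.00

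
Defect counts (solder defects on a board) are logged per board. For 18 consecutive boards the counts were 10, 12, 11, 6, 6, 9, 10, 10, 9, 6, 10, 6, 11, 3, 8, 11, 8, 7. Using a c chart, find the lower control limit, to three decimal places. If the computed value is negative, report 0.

0.000

c̄ = (10 + 12 + 11 + 6 + 6 + 9 + 10 + 10 + 9 + 6 + 10 + 6 + 11 + 3 + 8 + 11 + 8 + 7) / 18 = 153 / 18 = 8.5000
LCL = c̄ − 3√c̄ = 8.5000 − 3 × 2.9155 = -0.2464 → 0 (cannot be negative)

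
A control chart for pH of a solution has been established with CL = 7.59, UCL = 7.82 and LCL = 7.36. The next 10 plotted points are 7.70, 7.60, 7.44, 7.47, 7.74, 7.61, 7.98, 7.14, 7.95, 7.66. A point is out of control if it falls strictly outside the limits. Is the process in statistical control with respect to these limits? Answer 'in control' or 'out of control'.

out of control

Compare each point to [7.36, 7.82]: sample 7 = 7.98 > UCL; sample 8 = 7.14 < LCL; sample 9 = 7.95 > UCL.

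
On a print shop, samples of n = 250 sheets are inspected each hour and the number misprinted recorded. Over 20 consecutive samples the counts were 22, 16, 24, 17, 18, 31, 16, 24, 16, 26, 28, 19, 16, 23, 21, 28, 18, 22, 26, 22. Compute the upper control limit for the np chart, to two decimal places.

p̄ = Σdᵢ / (k·n) = 433 / (20 × 250) = 0.08660
UCL = np̄ + 3·√(np̄(1−p̄)) = 21.6500 + 3 × √(21.6500×0.91340) = 21.6500 + 3 × 4.4469 = 34.9908

34.99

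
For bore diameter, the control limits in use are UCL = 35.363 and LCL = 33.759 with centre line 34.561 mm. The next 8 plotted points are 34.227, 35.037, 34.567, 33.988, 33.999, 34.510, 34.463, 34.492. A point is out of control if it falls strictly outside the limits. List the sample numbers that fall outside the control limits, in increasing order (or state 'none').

All 8 points lie within [33.759, 35.363].

none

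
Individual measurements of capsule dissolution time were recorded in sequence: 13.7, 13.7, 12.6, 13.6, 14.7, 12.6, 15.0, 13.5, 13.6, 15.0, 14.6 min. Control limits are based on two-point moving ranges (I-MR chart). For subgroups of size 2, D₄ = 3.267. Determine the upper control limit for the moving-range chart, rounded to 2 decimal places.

Moving ranges: 0.0, 1.1, 1.0, 1.1, 2.1, 2.4, 1.5, 0.1, 1.4, 0.4; M̄R̄ = 11.1000 / 10 = 1.1100
UCL_MR = D₄·M̄R̄ = 3.267 × 1.1100 = 3.6264

3.63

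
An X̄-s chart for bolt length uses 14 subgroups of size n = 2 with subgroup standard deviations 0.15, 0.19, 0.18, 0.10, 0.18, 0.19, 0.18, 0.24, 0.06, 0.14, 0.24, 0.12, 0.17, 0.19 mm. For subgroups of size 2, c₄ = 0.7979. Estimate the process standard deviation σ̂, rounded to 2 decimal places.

0.21

s̄ = (0.15 + 0.19 + 0.18 + 0.10 + 0.18 + 0.19 + 0.18 + 0.24 + 0.06 + 0.14 + 0.24 + 0.12 + 0.17 + 0.19) / 14 = 0.1664
σ̂ = s̄ / c₄ = 0.1664 / 0.7979 = 0.2086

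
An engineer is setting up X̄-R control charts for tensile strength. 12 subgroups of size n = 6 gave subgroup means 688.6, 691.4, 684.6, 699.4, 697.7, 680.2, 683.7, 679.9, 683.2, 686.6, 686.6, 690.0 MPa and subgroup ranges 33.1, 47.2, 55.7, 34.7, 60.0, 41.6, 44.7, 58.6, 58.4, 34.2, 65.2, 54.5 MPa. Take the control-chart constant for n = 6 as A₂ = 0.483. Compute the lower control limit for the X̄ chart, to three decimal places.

663.995

X̄̄ = (688.6 + 691.4 + 684.6 + 699.4 + 697.7 + 680.2 + 683.7 + 679.9 + 683.2 + 686.6 + 686.6 + 690.0) / 12 = 8251.9000 / 12 = 687.6583
R̄ = (33.1 + 47.2 + 55.7 + 34.7 + 60.0 + 41.6 + 44.7 + 58.6 + 58.4 + 34.2 + 65.2 + 54.5) / 12 = 587.9000 / 12 = 48.9917
LCL = X̄̄ − A₂·R̄ = 687.6583 − 0.483 × 48.9917 = 663.9954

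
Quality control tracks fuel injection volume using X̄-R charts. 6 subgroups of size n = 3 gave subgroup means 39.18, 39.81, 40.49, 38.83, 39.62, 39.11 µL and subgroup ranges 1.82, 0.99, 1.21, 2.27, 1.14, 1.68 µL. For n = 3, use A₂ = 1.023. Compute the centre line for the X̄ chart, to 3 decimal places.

X̄̄ = (39.18 + 39.81 + 40.49 + 38.83 + 39.62 + 39.11) / 6 = 237.0400 / 6 = 39.5067
CL = X̄̄ = 39.5067

39.507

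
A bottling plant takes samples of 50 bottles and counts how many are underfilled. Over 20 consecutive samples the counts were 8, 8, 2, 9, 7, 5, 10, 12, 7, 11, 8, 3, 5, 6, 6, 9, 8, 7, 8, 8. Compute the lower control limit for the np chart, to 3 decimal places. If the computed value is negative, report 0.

0.000

p̄ = Σdᵢ / (k·n) = 147 / (20 × 50) = 0.14700
LCL = np̄ − 3·√(np̄(1−p̄)) = 7.3500 − 3 × 2.5039 = -0.1617 → 0 (negative, so LCL = 0)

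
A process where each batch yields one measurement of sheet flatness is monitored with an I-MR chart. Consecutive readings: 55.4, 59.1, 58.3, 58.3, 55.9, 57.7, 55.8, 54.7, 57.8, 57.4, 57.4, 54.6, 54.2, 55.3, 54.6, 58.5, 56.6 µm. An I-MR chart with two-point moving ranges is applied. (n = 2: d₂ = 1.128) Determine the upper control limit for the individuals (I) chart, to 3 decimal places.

60.887

X̄ = (55.4 + 59.1 + 58.3 + 58.3 + 55.9 + 57.7 + 55.8 + 54.7 + 57.8 + 57.4 + 57.4 + 54.6 + 54.2 + 55.3 + 54.6 + 58.5 + 56.6) / 17 = 56.5647
Moving ranges: 3.7, 0.8, 0.0, 2.4, 1.8, 1.9, 1.1, 3.1, 0.4, 0.0, 2.8, 0.4, 1.1, 0.7, 3.9, 1.9; M̄R̄ = 26.0000 / 16 = 1.6250
UCL = X̄ + 3·M̄R̄/d₂ = 56.5647 + 3 × 1.6250 / 1.128 = 60.8865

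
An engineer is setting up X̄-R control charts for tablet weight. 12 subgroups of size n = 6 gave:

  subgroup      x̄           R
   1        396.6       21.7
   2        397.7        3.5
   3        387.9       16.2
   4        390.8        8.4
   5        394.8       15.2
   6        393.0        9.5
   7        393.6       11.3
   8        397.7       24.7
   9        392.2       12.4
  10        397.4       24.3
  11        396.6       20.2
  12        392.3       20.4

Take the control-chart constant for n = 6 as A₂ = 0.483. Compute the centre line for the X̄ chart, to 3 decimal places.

X̄̄ = (396.6 + 397.7 + 387.9 + 390.8 + 394.8 + 393.0 + 393.6 + 397.7 + 392.2 + 397.4 + 396.6 + 392.3) / 12 = 4730.6000 / 12 = 394.2167
CL = X̄̄ = 394.2167

394.217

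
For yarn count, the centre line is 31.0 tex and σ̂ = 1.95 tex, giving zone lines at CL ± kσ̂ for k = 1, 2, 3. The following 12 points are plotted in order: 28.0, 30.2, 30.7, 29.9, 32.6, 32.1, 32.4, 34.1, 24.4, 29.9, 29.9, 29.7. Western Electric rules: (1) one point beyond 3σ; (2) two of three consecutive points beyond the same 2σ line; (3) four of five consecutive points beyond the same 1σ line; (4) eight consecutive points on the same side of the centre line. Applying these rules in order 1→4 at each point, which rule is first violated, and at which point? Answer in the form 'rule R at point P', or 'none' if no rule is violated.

Zone of each point (C = within 1σ̂, B = 1σ̂–2σ̂, A = 2σ̂–3σ̂, * = beyond 3σ̂; sign = side of CL): 1:-B, 2:-C, 3:-C, 4:-C, 5:+C, 6:+C, 7:+C, 8:+B, 9:-*, 10:-C, 11:-C, 12:-C
Rule 1 (one point beyond the 3σ limits) is satisfied at point 9.

rule 1 at point 9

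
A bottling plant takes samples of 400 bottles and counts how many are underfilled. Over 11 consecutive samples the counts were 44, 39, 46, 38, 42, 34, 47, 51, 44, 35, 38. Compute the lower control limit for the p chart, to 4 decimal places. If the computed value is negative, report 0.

0.0583

p̄ = Σdᵢ / (k·n) = 458 / (11 × 400) = 0.10409
LCL = p̄ − 3·√(p̄(1−p̄)/n) = 0.10409 − 3 × 0.01527 = 0.05828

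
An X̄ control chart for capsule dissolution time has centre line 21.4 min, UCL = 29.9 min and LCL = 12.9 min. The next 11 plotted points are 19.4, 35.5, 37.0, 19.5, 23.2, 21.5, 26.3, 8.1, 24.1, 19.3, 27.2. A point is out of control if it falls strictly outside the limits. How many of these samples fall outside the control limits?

3

Compare each point to [12.9, 29.9]: sample 2 = 35.5 > UCL; sample 3 = 37.0 > UCL; sample 8 = 8.1 < LCL.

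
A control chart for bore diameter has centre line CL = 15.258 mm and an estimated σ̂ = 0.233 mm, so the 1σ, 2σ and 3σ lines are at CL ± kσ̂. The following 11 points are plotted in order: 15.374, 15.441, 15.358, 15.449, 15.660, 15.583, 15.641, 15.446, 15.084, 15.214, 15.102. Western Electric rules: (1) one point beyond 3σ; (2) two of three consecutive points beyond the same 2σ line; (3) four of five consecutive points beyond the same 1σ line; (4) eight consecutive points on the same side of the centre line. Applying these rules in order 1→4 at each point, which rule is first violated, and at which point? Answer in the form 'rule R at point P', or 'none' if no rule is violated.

rule 4 at point 8

Zone of each point (C = within 1σ̂, B = 1σ̂–2σ̂, A = 2σ̂–3σ̂, * = beyond 3σ̂; sign = side of CL): 1:+C, 2:+C, 3:+C, 4:+C, 5:+B, 6:+B, 7:+B, 8:+C, 9:-C, 10:-C, 11:-C
Rule 4 (eight consecutive points on the same side of the centre line) is satisfied at point 8.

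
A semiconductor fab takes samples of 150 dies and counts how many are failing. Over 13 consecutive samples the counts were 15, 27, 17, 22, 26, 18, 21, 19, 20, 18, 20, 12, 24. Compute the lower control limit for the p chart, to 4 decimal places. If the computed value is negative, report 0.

p̄ = Σdᵢ / (k·n) = 259 / (13 × 150) = 0.13282
LCL = p̄ − 3·√(p̄(1−p̄)/n) = 0.13282 − 3 × 0.02771 = 0.04969

0.0497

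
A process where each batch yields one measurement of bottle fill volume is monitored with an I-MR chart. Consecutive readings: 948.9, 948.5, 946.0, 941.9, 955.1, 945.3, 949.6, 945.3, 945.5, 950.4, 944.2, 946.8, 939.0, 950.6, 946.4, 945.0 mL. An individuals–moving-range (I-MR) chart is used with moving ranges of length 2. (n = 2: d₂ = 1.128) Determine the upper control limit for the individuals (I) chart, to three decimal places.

X̄ = (948.9 + 948.5 + 946.0 + 941.9 + 955.1 + 945.3 + 949.6 + 945.3 + 945.5 + 950.4 + 944.2 + 946.8 + 939.0 + 950.6 + 946.4 + 945.0) / 16 = 946.7812
Moving ranges: 0.4, 2.5, 4.1, 13.2, 9.8, 4.3, 4.3, 0.2, 4.9, 6.2, 2.6, 7.8, 11.6, 4.2, 1.4; M̄R̄ = 77.5000 / 15 = 5.1667
UCL = X̄ + 3·M̄R̄/d₂ = 946.7812 + 3 × 5.1667 / 1.128 = 960.5224

960.522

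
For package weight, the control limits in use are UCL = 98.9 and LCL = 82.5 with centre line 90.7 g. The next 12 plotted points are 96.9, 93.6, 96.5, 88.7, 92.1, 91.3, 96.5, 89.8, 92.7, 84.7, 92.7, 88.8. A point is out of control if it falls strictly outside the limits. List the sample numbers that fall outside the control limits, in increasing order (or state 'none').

All 12 points lie within [82.5, 98.9].

none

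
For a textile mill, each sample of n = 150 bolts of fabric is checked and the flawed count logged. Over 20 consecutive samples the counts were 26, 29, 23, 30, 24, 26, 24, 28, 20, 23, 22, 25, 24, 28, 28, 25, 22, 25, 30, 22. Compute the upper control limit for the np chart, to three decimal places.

38.937

p̄ = Σdᵢ / (k·n) = 504 / (20 × 150) = 0.16800
UCL = np̄ + 3·√(np̄(1−p̄)) = 25.2000 + 3 × √(25.2000×0.83200) = 25.2000 + 3 × 4.5789 = 38.9367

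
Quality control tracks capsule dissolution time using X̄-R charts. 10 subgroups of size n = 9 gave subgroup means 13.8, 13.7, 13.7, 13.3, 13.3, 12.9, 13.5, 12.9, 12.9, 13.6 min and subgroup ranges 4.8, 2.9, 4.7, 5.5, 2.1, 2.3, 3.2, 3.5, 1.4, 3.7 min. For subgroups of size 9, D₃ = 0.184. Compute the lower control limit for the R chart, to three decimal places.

0.627

R̄ = (4.8 + 2.9 + 4.7 + 5.5 + 2.1 + 2.3 + 3.2 + 3.5 + 1.4 + 3.7) / 10 = 34.1000 / 10 = 3.4100
LCL_R = D₃·R̄ = 0.184 × 3.4100 = 0.6274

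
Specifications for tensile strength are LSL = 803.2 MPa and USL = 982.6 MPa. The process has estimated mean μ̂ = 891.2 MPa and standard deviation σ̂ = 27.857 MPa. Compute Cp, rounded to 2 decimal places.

Cp = (USL − LSL) / (6σ̂) = (982.6 − 803.2) / (6 × 27.857) = 179.4000 / 167.1420 = 1.0733

1.07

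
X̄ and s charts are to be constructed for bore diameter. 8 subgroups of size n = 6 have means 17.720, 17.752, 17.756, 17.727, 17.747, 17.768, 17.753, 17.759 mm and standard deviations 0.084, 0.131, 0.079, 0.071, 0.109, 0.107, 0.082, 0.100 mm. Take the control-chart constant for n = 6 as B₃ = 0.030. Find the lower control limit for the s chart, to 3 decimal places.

0.003

s̄ = (0.084 + 0.131 + 0.079 + 0.071 + 0.109 + 0.107 + 0.082 + 0.100) / 8 = 0.0954
LCL_s = B₃·s̄ = 0.030 × 0.0954 = 0.0029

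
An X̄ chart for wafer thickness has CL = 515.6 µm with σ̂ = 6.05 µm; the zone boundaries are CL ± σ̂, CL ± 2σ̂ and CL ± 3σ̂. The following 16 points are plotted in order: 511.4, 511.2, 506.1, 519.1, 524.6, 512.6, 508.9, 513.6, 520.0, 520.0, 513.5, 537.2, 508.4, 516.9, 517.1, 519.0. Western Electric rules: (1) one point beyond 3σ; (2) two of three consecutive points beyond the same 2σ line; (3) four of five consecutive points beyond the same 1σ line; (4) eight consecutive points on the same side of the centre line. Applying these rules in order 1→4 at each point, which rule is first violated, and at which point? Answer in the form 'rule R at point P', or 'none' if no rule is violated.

rule 1 at point 12

Zone of each point (C = within 1σ̂, B = 1σ̂–2σ̂, A = 2σ̂–3σ̂, * = beyond 3σ̂; sign = side of CL): 1:-C, 2:-C, 3:-B, 4:+C, 5:+B, 6:-C, 7:-B, 8:-C, 9:+C, 10:+C, 11:-C, 12:+*, 13:-B, 14:+C, 15:+C, 16:+C
Rule 1 (one point beyond the 3σ limits) is satisfied at point 12.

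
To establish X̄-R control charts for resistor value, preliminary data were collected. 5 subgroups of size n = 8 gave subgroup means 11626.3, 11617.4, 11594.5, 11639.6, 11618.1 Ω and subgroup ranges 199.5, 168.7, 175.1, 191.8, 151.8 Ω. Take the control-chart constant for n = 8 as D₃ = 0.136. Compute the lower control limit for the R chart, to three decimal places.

24.124

R̄ = (199.5 + 168.7 + 175.1 + 191.8 + 151.8) / 5 = 886.9000 / 5 = 177.3800
LCL_R = D₃·R̄ = 0.136 × 177.3800 = 24.1237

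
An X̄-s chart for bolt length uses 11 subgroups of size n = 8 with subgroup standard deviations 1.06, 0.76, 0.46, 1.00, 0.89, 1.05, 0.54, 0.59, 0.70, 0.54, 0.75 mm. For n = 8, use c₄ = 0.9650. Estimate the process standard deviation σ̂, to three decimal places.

0.786

s̄ = (1.06 + 0.76 + 0.46 + 1.00 + 0.89 + 1.05 + 0.54 + 0.59 + 0.70 + 0.54 + 0.75) / 11 = 0.7582
σ̂ = s̄ / c₄ = 0.7582 / 0.9650 = 0.7857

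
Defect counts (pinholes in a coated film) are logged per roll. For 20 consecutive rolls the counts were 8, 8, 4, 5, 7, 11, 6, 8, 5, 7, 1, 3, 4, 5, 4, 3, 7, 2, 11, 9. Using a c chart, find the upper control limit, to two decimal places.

c̄ = (8 + 8 + 4 + 5 + 7 + 11 + 6 + 8 + 5 + 7 + 1 + 3 + 4 + 5 + 4 + 3 + 7 + 2 + 11 + 9) / 20 = 118 / 20 = 5.9000
UCL = c̄ + 3√c̄ = 5.9000 + 3 × √5.9000 = 5.9000 + 3 × 2.4290 = 13.1870

13.19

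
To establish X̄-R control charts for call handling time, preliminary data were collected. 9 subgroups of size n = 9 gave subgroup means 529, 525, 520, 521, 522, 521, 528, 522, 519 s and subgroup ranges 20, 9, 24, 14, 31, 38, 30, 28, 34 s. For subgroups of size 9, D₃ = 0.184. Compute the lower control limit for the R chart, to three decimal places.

4.661

R̄ = (20 + 9 + 24 + 14 + 31 + 38 + 30 + 28 + 34) / 9 = 228.0000 / 9 = 25.3333
LCL_R = D₃·R̄ = 0.184 × 25.3333 = 4.6613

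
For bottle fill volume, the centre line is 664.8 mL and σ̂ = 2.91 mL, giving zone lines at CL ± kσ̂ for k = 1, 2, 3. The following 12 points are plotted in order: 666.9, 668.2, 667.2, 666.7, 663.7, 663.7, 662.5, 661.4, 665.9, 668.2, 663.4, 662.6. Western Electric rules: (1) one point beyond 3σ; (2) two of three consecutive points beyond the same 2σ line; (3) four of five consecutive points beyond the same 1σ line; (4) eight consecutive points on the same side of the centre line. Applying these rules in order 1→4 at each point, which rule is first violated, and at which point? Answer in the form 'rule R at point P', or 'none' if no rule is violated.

Zone of each point (C = within 1σ̂, B = 1σ̂–2σ̂, A = 2σ̂–3σ̂, * = beyond 3σ̂; sign = side of CL): 1:+C, 2:+B, 3:+C, 4:+C, 5:-C, 6:-C, 7:-C, 8:-B, 9:+C, 10:+B, 11:-C, 12:-C
No rule fires across all 12 points.

none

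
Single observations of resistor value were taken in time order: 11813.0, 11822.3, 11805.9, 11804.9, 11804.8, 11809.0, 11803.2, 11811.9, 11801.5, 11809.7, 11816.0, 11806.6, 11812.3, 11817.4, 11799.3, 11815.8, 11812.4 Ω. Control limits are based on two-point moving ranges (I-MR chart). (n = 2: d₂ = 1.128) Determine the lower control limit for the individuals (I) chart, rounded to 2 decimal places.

X̄ = (11813.0 + 11822.3 + 11805.9 + 11804.9 + 11804.8 + 11809.0 + 11803.2 + 11811.9 + 11801.5 + 11809.7 + 11816.0 + 11806.6 + 11812.3 + 11817.4 + 11799.3 + 11815.8 + 11812.4) / 17 = 11809.7647
Moving ranges: 9.3, 16.4, 1.0, 0.1, 4.2, 5.8, 8.7, 10.4, 8.2, 6.3, 9.4, 5.7, 5.1, 18.1, 16.5, 3.4; M̄R̄ = 128.6000 / 16 = 8.0375
LCL = X̄ − 3·M̄R̄/d₂ = 11809.7647 − 3 × 8.0375 / 1.128 = 11788.3884

11788.39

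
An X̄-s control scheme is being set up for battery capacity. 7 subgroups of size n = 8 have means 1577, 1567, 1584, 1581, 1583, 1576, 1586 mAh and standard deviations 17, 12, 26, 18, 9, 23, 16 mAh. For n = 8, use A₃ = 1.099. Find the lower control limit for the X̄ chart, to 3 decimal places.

1560.146

X̄̄ = (1577 + 1567 + 1584 + 1581 + 1583 + 1576 + 1586) / 7 = 1579.1429
s̄ = (17 + 12 + 26 + 18 + 9 + 23 + 16) / 7 = 17.2857
LCL = X̄̄ − A₃·s̄ = 1579.1429 − 1.099 × 17.2857 = 1560.1459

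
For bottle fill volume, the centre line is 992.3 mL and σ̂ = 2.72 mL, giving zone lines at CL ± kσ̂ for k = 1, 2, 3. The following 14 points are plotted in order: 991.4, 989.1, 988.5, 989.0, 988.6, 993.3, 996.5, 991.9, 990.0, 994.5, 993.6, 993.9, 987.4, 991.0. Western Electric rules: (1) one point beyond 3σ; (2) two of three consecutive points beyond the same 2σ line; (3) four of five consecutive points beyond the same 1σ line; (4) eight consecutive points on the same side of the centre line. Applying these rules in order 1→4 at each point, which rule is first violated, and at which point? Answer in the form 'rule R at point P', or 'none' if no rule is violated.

Zone of each point (C = within 1σ̂, B = 1σ̂–2σ̂, A = 2σ̂–3σ̂, * = beyond 3σ̂; sign = side of CL): 1:-C, 2:-B, 3:-B, 4:-B, 5:-B, 6:+C, 7:+B, 8:-C, 9:-C, 10:+C, 11:+C, 12:+C, 13:-B, 14:-C
Rule 3 (four of five consecutive points beyond the same 1σ limit) is satisfied at point 5.

rule 3 at point 5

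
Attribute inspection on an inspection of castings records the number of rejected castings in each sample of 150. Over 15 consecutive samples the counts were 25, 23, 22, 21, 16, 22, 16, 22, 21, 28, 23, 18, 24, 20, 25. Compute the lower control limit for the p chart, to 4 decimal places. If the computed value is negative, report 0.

p̄ = Σdᵢ / (k·n) = 326 / (15 × 150) = 0.14489
LCL = p̄ − 3·√(p̄(1−p̄)/n) = 0.14489 − 3 × 0.02874 = 0.05867

0.0587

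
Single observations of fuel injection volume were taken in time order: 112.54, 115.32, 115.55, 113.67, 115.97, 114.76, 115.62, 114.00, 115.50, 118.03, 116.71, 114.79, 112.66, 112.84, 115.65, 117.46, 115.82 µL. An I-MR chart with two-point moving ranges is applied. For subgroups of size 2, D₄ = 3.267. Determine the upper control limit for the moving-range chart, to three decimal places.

Moving ranges: 2.78, 0.23, 1.88, 2.30, 1.21, 0.86, 1.62, 1.50, 2.53, 1.32, 1.92, 2.13, 0.18, 2.81, 1.81, 1.64; M̄R̄ = 26.7200 / 16 = 1.6700
UCL_MR = D₄·M̄R̄ = 3.267 × 1.6700 = 5.4559

5.456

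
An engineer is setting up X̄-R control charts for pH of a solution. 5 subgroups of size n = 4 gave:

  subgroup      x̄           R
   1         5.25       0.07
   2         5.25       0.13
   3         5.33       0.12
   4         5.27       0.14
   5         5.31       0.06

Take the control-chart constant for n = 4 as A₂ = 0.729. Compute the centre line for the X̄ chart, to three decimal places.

5.282

X̄̄ = (5.25 + 5.25 + 5.33 + 5.27 + 5.31) / 5 = 26.4100 / 5 = 5.2820
CL = X̄̄ = 5.2820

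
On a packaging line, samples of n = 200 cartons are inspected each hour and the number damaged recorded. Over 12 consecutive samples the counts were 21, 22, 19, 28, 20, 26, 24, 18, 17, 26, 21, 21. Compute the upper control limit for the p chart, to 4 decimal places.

p̄ = Σdᵢ / (k·n) = 263 / (12 × 200) = 0.10958
UCL = p̄ + 3·√(p̄(1−p̄)/n) = 0.10958 + 3 × √(0.10958×0.89042/200) = 0.10958 + 3 × 0.02209 = 0.17585

0.1758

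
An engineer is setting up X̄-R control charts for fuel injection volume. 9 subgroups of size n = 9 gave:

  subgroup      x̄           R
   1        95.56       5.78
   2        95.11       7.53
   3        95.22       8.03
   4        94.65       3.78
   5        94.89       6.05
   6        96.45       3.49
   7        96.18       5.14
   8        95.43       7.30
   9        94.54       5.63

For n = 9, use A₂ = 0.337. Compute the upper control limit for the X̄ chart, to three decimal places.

97.311

X̄̄ = (95.56 + 95.11 + 95.22 + 94.65 + 94.89 + 96.45 + 96.18 + 95.43 + 94.54) / 9 = 858.0300 / 9 = 95.3367
R̄ = (5.78 + 7.53 + 8.03 + 3.78 + 6.05 + 3.49 + 5.14 + 7.30 + 5.63) / 9 = 52.7300 / 9 = 5.8589
UCL = X̄̄ + A₂·R̄ = 95.3367 + 0.337 × 5.8589 = 97.3111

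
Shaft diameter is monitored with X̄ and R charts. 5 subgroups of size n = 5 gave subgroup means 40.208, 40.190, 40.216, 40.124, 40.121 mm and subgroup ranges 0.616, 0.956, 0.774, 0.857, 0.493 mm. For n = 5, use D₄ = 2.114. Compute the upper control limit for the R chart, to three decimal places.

1.563

R̄ = (0.616 + 0.956 + 0.774 + 0.857 + 0.493) / 5 = 3.6960 / 5 = 0.7392
UCL_R = D₄·R̄ = 2.114 × 0.7392 = 1.5627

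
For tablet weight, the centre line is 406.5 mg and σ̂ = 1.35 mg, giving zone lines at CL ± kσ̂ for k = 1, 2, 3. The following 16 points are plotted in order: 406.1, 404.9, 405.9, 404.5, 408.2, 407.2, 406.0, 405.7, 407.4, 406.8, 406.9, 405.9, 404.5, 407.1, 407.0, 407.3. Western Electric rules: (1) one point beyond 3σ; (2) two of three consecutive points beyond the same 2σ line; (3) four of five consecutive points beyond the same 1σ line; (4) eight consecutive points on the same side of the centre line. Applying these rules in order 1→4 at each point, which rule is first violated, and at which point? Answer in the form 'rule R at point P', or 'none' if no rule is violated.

Zone of each point (C = within 1σ̂, B = 1σ̂–2σ̂, A = 2σ̂–3σ̂, * = beyond 3σ̂; sign = side of CL): 1:-C, 2:-B, 3:-C, 4:-B, 5:+B, 6:+C, 7:-C, 8:-C, 9:+C, 10:+C, 11:+C, 12:-C, 13:-B, 14:+C, 15:+C, 16:+C
No rule fires across all 16 points.

none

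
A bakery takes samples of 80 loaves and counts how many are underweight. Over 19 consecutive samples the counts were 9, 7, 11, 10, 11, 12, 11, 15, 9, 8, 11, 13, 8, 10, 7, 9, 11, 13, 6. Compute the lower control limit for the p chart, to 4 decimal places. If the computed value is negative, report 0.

p̄ = Σdᵢ / (k·n) = 191 / (19 × 80) = 0.12566
LCL = p̄ − 3·√(p̄(1−p̄)/n) = 0.12566 − 3 × 0.03706 = 0.01448

0.0145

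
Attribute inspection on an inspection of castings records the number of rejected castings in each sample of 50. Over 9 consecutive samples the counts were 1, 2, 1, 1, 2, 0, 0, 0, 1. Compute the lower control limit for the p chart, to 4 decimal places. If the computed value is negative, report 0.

p̄ = Σdᵢ / (k·n) = 8 / (9 × 50) = 0.01778
LCL = p̄ − 3·√(p̄(1−p̄)/n) = 0.01778 − 3 × 0.01869 = -0.03829 → 0 (negative, so LCL = 0)

0.0000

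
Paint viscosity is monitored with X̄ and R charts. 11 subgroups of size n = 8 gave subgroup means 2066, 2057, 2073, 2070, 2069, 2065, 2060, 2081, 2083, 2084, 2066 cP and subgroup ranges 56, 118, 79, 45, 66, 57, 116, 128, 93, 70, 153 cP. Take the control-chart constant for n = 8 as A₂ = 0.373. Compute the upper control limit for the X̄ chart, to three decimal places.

2103.628

X̄̄ = (2066 + 2057 + 2073 + 2070 + 2069 + 2065 + 2060 + 2081 + 2083 + 2084 + 2066) / 11 = 22774.0000 / 11 = 2070.3636
R̄ = (56 + 118 + 79 + 45 + 66 + 57 + 116 + 128 + 93 + 70 + 153) / 11 = 981.0000 / 11 = 89.1818
UCL = X̄̄ + A₂·R̄ = 2070.3636 + 0.373 × 89.1818 = 2103.6285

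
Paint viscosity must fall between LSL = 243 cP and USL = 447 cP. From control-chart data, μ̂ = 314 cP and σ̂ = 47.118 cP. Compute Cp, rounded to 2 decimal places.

Cp = (USL − LSL) / (6σ̂) = (447 − 243) / (6 × 47.118) = 204.0000 / 282.7080 = 0.7216

0.72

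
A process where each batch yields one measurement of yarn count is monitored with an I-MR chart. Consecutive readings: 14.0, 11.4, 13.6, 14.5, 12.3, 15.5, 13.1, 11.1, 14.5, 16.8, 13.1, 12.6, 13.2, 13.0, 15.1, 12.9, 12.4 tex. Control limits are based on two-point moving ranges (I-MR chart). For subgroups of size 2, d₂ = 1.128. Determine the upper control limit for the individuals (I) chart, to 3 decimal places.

X̄ = (14.0 + 11.4 + 13.6 + 14.5 + 12.3 + 15.5 + 13.1 + 11.1 + 14.5 + 16.8 + 13.1 + 12.6 + 13.2 + 13.0 + 15.1 + 12.9 + 12.4) / 17 = 13.4765
Moving ranges: 2.6, 2.2, 0.9, 2.2, 3.2, 2.4, 2.0, 3.4, 2.3, 3.7, 0.5, 0.6, 0.2, 2.1, 2.2, 0.5; M̄R̄ = 31.0000 / 16 = 1.9375
UCL = X̄ + 3·M̄R̄/d₂ = 13.4765 + 3 × 1.9375 / 1.128 = 18.6294

18.629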